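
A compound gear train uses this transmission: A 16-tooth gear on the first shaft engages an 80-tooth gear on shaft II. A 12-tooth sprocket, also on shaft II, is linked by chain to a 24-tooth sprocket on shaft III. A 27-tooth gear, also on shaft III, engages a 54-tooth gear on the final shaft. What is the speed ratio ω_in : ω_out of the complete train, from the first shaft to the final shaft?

20

Each stage contributes driven/driver: gear mesh 80/16 = 5, chain 24/12 = 2, gear mesh 54/27 = 2.
Overall: 5 × 2 × 2 = 20.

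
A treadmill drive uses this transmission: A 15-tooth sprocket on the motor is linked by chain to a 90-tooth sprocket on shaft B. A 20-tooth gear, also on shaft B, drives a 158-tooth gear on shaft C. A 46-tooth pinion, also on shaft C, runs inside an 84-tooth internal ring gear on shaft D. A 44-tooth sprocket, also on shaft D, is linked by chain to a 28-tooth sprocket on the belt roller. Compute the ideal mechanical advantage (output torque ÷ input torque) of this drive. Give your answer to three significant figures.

55.1

Each stage contributes driven/driver: chain 90/15 = 6, gear mesh 158/20 = 7.9, internal gear 84/46 = 1.8261, chain 28/44 = 0.63636.
Overall: 6 × 7.9 × 1.8261 × 0.63636 = 55.081.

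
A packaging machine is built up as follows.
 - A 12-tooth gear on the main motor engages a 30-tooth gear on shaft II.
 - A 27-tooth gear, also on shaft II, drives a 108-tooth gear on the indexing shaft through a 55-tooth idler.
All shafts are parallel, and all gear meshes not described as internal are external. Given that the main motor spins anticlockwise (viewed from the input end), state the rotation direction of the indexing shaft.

clockwise

the main motor → shaft II: external mesh, 1 reversal → CW.
shaft II → the indexing shaft: driver → idler → driven is 2 external meshes, 2 reversals → CW.
3 reversals in total — an odd number — so the indexing shaft turns opposite to the main motor.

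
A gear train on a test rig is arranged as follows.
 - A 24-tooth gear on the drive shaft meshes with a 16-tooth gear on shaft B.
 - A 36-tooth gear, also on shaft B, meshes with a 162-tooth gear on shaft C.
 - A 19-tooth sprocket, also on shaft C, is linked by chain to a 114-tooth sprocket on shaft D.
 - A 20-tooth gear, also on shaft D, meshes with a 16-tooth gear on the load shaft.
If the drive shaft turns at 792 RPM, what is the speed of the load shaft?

the drive shaft → shaft B (gear mesh, 16/24): 792 ÷ 0.66667 = 1188 RPM
shaft B → shaft C (gear mesh, 162/36): 1188 ÷ 4.5 = 264 RPM
shaft C → shaft D (chain, 114/19): 264 ÷ 6 = 44 RPM
shaft D → the load shaft (gear mesh, 16/20): 44 ÷ 0.8 = 55 RPM

55 RPM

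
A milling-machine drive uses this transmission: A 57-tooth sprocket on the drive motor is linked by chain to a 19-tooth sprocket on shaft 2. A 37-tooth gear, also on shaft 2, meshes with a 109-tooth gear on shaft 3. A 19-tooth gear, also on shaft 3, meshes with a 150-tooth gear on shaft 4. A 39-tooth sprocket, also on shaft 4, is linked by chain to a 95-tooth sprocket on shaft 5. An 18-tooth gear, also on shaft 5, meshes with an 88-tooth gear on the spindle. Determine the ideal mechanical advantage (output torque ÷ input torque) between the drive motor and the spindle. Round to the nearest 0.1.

Each stage contributes driven/driver: chain 19/57 = 0.33333, gear mesh 109/37 = 2.9459, gear mesh 150/19 = 7.8947, chain 95/39 = 2.4359, gear mesh 88/18 = 4.8889.
Overall: 0.33333 × 2.9459 × 7.8947 × 2.4359 × 4.8889 = 92.323.

92.3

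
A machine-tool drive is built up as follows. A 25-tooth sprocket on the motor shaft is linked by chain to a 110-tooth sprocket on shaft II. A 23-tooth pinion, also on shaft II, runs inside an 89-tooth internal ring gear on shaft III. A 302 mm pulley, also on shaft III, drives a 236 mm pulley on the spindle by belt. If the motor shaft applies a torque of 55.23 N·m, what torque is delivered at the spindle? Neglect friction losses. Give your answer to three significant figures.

735 N·m

After the chain (110/25): 55.23 × 4.4 = 243.01 N·m
After the internal gear (89/23): 243.01 × 3.8696 = 940.35 N·m
After the belt (236/302): 940.35 × 0.78146 = 734.84 N·m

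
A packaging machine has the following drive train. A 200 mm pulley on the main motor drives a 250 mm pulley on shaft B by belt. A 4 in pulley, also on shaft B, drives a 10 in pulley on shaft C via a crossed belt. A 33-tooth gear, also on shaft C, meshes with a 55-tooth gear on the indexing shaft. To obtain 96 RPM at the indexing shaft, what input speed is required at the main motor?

Overall ratio R = 1.25 × 2.5 × 1.6667 = 5.2083.
Required input speed = output speed × R = 96 × 5.2083 = 500 RPM.

500 RPM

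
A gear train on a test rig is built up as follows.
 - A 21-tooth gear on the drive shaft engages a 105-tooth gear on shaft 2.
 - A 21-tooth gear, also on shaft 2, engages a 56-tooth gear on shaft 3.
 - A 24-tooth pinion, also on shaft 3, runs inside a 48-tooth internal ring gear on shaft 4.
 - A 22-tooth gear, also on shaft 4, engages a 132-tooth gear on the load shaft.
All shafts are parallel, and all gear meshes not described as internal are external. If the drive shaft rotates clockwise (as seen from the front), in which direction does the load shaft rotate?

the drive shaft → shaft 2: external mesh, 1 reversal → CCW.
shaft 2 → shaft 3: external mesh, 1 reversal → CW.
shaft 3 → shaft 4: internal mesh, same direction → CW.
shaft 4 → the load shaft: external mesh, 1 reversal → CCW.
3 reversals in total — an odd number — so the load shaft turns opposite to the drive shaft.

counterclockwise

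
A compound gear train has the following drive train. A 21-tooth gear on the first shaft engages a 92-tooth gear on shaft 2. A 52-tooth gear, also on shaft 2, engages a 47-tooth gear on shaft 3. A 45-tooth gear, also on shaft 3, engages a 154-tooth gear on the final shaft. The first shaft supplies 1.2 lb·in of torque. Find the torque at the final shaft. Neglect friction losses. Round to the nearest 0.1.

After the gear mesh (92/21): 1.2 × 4.381 = 5.2571 lb·in
After the gear mesh (47/52): 5.2571 × 0.90385 = 4.7516 lb·in
After the gear mesh (154/45): 4.7516 × 3.4222 = 16.261 lb·in

16.3 lb·in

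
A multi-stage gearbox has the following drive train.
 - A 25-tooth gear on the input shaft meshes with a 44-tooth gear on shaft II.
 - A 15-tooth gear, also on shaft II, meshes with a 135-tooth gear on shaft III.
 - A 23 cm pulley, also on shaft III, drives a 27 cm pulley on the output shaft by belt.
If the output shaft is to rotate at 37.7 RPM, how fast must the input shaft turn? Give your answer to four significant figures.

Overall ratio R = 1.76 × 9 × 1.1739 = 18.595.
Required input speed = output speed × R = 37.7 × 18.595 = 701.02 RPM.

701.0 RPM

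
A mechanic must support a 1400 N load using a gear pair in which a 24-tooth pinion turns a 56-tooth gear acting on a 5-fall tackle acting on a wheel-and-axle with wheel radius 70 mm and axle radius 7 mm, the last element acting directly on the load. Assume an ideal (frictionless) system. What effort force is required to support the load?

12 N

Gear pair MA = 56/24 = 2.3333.
Block-and-tackle MA = number of supporting rope parts = 5.
Wheel-and-axle MA = R/r = 70/7 = 10.
Combined ideal MA = 2.3333 × 5 × 10 = 116.67.
Effort = load / MA = 1400 / 116.67 = 12 N.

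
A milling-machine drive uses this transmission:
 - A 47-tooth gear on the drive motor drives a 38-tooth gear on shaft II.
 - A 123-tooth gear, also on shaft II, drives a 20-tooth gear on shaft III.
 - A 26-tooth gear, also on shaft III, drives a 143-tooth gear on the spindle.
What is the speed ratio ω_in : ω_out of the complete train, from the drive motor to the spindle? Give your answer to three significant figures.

Each stage contributes driven/driver: gear mesh 38/47 = 0.80851, gear mesh 20/123 = 0.1626, gear mesh 143/26 = 5.5.
Overall: 0.80851 × 0.1626 × 5.5 = 0.72306.

0.723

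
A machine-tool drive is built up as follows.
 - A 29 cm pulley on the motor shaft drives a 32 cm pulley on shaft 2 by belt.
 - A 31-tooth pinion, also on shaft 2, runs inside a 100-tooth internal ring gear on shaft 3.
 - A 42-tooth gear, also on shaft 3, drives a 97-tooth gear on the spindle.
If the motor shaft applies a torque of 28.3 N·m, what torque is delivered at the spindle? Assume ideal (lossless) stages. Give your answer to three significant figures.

233 N·m

belt 32/29 = 1.1034 → τ = 28.3·1.1034 = 31.228 N·m
internal gear 100/31 = 3.2258 → τ = 31.228·3.2258 = 100.73 N·m
gear mesh 97/42 = 2.3095 → τ = 100.73·2.3095 = 232.65 N·m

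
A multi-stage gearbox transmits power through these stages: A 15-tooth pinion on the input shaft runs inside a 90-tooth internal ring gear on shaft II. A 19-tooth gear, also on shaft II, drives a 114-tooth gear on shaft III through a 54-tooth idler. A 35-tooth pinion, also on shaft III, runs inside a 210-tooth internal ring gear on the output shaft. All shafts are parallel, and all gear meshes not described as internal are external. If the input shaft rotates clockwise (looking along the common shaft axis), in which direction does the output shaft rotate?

clockwise

the input shaft → shaft II: internal mesh, same direction → CW.
shaft II → shaft III: driver → idler → driven is 2 external meshes, 2 reversals → CW.
shaft III → the output shaft: internal mesh, same direction → CW.
2 reversals in total — an even number — so the output shaft turns the same way as the input shaft.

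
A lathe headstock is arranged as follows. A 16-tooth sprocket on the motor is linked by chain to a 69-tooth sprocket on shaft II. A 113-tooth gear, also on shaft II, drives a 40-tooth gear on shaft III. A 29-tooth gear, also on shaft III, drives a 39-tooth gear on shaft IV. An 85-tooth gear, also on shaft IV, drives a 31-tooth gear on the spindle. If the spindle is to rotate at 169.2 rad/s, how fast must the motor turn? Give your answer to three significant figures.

Overall ratio R = 4.3125 × 0.35398 × 1.3448 × 0.36471 = 0.74872.
Required input speed = output speed × R = 169.2 × 0.74872 = 126.68 rad/s.

127 rad/s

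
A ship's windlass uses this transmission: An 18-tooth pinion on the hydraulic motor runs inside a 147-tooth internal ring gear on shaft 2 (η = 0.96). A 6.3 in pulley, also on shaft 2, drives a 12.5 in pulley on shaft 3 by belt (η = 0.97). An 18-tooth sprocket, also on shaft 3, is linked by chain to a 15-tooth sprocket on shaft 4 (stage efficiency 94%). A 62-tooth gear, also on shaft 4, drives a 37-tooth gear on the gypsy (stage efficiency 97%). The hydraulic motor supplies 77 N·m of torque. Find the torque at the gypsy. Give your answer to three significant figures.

After the internal gear (147/18): 77 × 8.1667 × 0.96 = 603.68 N·m
After the belt (12.5/6.3): 603.68 × 1.9841 × 0.97 = 1161.8 N·m
After the chain (15/18): 1161.8 × 0.83333 × 0.94 = 910.11 N·m
After the gear mesh (37/62): 910.11 × 0.59677 × 0.97 = 526.84 N·m

527 N·m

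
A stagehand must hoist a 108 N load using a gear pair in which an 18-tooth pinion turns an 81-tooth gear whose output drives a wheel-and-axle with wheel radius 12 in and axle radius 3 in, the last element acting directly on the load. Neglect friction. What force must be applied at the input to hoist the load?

6 N

Gear pair MA = 81/18 = 4.5.
Wheel-and-axle MA = R/r = 12/3 = 4.
Combined ideal MA = 4.5 × 4 = 18.
Effort = load / MA = 108 / 18 = 6 N.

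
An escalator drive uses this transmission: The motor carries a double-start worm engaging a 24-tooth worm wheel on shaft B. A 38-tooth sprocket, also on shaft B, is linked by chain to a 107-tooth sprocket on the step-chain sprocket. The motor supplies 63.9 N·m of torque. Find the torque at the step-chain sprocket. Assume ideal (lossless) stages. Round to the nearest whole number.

2159 N·m

After the worm (24/2): 63.9 × 12 = 766.8 N·m
After the chain (107/38): 766.8 × 2.8158 = 2159.1 N·m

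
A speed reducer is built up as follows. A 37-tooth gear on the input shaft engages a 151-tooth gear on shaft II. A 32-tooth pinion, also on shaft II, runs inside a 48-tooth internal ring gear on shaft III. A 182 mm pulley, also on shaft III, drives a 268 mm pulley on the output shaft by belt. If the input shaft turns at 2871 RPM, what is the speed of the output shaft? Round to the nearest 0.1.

318.5 RPM

the input shaft → shaft II (gear mesh, 151/37): 2871 ÷ 4.0811 = 703.49 RPM
shaft II → shaft III (internal gear, 48/32): 703.49 ÷ 1.5 = 468.99 RPM
shaft III → the output shaft (belt, 268/182): 468.99 ÷ 1.4725 = 318.5 RPM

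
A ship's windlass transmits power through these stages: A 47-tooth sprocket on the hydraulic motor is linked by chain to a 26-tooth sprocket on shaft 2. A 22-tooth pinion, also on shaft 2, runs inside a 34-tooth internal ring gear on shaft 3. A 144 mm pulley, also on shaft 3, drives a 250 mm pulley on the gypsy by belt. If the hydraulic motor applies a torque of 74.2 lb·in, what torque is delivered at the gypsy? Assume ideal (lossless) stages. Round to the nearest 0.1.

Chain: ratio = 26/47 = 0.55319; torque at shaft 2 = 74.2 × 0.55319 = 41.047 lb·in.
Internal gear: ratio = 34/22 = 1.5455; torque at shaft 3 = 41.047 × 1.5455 = 63.436 lb·in.
Belt: ratio = 250/144 = 1.7361; torque at the gypsy = 63.436 × 1.7361 = 110.13 lb·in.

110.1 lb·in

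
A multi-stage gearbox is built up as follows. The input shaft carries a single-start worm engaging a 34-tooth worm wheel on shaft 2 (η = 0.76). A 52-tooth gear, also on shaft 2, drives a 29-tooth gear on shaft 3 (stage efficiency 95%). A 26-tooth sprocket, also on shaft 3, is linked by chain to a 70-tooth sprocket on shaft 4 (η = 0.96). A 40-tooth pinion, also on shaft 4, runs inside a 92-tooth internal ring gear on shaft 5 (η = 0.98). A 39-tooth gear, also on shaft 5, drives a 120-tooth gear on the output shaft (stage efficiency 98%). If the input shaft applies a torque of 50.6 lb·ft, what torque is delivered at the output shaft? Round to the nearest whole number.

12169 lb·ft

Worm: ratio = 34/1 = 34; torque at shaft 2 = 50.6 × 34 × 0.76 = 1307.5 lb·ft.
Gear mesh: ratio = 29/52 = 0.55769; torque at shaft 3 = 1307.5 × 0.55769 × 0.95 = 692.73 lb·ft.
Chain: ratio = 70/26 = 2.6923; torque at shaft 4 = 692.73 × 2.6923 × 0.96 = 1790.4 lb·ft.
Internal gear: ratio = 92/40 = 2.3; torque at shaft 5 = 1790.4 × 2.3 × 0.98 = 4035.6 lb·ft.
Gear mesh: ratio = 120/39 = 3.0769; torque at the output shaft = 4035.6 × 3.0769 × 0.98 = 12169 lb·ft.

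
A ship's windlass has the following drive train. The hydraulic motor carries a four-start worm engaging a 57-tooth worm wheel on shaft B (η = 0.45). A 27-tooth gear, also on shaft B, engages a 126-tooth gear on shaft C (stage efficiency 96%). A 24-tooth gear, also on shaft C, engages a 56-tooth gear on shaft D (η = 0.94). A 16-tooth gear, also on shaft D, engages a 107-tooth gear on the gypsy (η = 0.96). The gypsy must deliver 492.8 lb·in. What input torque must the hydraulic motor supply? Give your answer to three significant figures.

1.22 lb·in

Overall ratio R = 14.25 × 4.6667 × 2.3333 × 6.6875 = 1037.7; overall efficiency η = 0.45 × 0.96 × 0.94 × 0.96 = 0.3898.
Input torque = output torque / (R × η) = 492.8 / (1037.7 × 0.3898) = 1.2182 lb·in.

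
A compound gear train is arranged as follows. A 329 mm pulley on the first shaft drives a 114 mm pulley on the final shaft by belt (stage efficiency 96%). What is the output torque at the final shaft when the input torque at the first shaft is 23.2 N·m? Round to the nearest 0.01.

Belt: ratio = 114/329 = 0.3465; torque at the final shaft = 23.2 × 0.3465 × 0.96 = 7.7173 N·m.

7.72 N·m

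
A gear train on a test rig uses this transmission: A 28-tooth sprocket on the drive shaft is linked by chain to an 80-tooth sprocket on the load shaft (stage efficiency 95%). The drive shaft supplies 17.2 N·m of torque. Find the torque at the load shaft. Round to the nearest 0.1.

After the chain (80/28): 17.2 × 2.8571 × 0.95 = 46.686 N·m

46.7 N·m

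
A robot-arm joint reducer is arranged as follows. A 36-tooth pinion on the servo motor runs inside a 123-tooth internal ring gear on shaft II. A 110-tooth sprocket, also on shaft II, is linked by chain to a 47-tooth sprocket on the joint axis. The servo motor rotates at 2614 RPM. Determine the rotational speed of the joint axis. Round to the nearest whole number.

1791 RPM

internal gear 123/36 = 3.4167 → 2614/3.4167 = 765.07 RPM
chain 47/110 = 0.42727 → 765.07/0.42727 = 1790.6 RPM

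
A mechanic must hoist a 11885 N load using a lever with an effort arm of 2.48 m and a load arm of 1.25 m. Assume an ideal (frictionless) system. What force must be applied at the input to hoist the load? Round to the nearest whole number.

5990 N

Lever MA = effort arm / load arm = 2.48/1.25 = 1.984.
Effort = load / MA = 11885 / 1.984 = 5990.4 N.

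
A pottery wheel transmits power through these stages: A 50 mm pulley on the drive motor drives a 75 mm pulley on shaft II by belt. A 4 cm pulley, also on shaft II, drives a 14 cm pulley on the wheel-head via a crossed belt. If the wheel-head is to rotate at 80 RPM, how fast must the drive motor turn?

420 RPM

Overall ratio R = 1.5 × 3.5 = 5.25.
Required input speed = output speed × R = 80 × 5.25 = 420 RPM.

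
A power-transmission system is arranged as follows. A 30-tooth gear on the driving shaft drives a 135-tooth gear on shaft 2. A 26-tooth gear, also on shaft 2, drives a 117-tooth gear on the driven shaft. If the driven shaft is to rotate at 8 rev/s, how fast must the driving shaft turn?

162 rev/s

Overall ratio R = 4.5 × 4.5 = 20.25.
Required input speed = output speed × R = 8 × 20.25 = 162 rev/s.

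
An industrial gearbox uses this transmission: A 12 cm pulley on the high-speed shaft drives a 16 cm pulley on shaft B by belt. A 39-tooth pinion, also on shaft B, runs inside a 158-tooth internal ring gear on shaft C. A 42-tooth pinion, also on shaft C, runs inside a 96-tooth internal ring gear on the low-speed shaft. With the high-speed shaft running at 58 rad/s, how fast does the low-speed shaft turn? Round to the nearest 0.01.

4.70 rad/s

Belt: ratio = 16/12 = 1.3333, so shaft B turns at 58 / 1.3333 = 43.5 rad/s.
Internal gear: ratio = 158/39 = 4.0513, so shaft C turns at 43.5 / 4.0513 = 10.737 rad/s.
Internal gear: ratio = 96/42 = 2.2857, so the low-speed shaft turns at 10.737 / 2.2857 = 4.6976 rad/s.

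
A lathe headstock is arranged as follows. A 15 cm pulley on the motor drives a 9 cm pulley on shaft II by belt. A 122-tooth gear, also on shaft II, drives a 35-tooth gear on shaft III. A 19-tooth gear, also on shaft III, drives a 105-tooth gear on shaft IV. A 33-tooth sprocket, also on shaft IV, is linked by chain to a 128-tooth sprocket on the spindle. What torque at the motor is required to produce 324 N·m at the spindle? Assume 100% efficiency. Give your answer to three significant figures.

Overall ratio R = 0.6 × 0.28689 × 5.5263 × 3.8788 = 3.6897.
Input torque = output torque / R = 324 / 3.6897 = 87.812 N·m.

87.8 N·m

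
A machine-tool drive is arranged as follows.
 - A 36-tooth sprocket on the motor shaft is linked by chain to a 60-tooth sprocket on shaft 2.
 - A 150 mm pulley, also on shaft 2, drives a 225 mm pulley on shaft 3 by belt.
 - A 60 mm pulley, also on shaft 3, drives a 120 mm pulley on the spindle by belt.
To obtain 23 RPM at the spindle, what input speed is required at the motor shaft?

115 RPM

Overall ratio R = 1.6667 × 1.5 × 2 = 5.
Required input speed = output speed × R = 23 × 5 = 115 RPM.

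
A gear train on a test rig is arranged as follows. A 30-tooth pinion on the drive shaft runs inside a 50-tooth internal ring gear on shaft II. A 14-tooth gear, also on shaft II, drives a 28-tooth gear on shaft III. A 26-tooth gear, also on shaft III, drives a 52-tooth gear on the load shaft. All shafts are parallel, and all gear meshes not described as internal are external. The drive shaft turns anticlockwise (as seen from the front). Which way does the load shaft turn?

the drive shaft → shaft II: internal mesh, same direction → CCW.
shaft II → shaft III: external mesh, 1 reversal → CW.
shaft III → the load shaft: external mesh, 1 reversal → CCW.
2 reversals in total — an even number — so the load shaft turns the same way as the drive shaft.

anticlockwise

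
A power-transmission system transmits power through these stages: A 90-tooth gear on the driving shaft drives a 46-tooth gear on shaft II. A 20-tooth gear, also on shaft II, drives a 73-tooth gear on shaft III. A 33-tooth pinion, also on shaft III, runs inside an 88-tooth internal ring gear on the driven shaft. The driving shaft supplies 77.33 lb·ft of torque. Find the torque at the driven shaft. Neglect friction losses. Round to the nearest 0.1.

After the gear mesh (46/90): 77.33 × 0.51111 = 39.524 lb·ft
After the gear mesh (73/20): 39.524 × 3.65 = 144.26 lb·ft
After the internal gear (88/33): 144.26 × 2.6667 = 384.7 lb·ft

384.7 lb·ft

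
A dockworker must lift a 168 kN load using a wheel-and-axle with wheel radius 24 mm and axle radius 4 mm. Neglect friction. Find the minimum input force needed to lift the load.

28 kN

Wheel-and-axle MA = R/r = 24/4 = 6.
Effort = load / MA = 168 / 6 = 28 kN.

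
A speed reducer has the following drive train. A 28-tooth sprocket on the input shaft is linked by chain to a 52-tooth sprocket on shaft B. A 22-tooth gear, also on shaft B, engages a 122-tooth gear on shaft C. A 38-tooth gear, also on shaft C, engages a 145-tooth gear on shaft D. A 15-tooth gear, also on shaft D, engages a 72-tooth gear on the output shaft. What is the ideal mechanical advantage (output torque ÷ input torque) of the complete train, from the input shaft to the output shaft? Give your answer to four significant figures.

188.6

Each stage contributes driven/driver: chain 52/28 = 1.8571, gear mesh 122/22 = 5.5455, gear mesh 145/38 = 3.8158, gear mesh 72/15 = 4.8.
Overall: 1.8571 × 5.5455 × 3.8158 × 4.8 = 188.63.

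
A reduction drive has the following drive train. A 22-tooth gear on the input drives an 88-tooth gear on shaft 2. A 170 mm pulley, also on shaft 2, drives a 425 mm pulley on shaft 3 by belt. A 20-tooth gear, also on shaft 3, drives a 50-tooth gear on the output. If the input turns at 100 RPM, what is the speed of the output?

gear mesh 88/22 = 4 → 100/4 = 25 RPM
belt 425/170 = 2.5 → 25/2.5 = 10 RPM
gear mesh 50/20 = 2.5 → 10/2.5 = 4 RPM

4 RPM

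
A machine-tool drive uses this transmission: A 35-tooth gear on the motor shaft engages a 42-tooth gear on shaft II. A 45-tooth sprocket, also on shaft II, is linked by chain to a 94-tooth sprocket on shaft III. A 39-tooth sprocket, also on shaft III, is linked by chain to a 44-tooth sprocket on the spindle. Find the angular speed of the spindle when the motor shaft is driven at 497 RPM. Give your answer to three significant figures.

176 RPM

Gear mesh: ratio = 42/35 = 1.2, so shaft II turns at 497 / 1.2 = 414.17 RPM.
Chain: ratio = 94/45 = 2.0889, so shaft III turns at 414.17 / 2.0889 = 198.27 RPM.
Chain: ratio = 44/39 = 1.1282, so the spindle turns at 198.27 / 1.1282 = 175.74 RPM.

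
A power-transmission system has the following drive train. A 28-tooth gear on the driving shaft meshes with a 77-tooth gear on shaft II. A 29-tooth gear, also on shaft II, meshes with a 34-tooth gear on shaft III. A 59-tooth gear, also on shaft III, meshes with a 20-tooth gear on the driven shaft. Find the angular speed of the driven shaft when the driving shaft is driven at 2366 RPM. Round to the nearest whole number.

gear mesh 77/28 = 2.75 → 2366/2.75 = 860.36 RPM
gear mesh 34/29 = 1.1724 → 860.36/1.1724 = 733.84 RPM
gear mesh 20/59 = 0.33898 → 733.84/0.33898 = 2164.8 RPM

2165 RPM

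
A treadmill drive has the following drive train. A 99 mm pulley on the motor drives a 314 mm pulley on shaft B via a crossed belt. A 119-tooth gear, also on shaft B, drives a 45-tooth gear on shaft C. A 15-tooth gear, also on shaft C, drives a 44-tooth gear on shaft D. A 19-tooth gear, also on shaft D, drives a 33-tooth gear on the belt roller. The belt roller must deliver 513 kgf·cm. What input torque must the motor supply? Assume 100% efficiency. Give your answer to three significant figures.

Overall ratio R = 3.1717 × 0.37815 × 2.9333 × 1.7368 = 6.1106.
Input torque = output torque / R = 513 / 6.1106 = 83.953 kgf·cm.

84.0 kgf·cm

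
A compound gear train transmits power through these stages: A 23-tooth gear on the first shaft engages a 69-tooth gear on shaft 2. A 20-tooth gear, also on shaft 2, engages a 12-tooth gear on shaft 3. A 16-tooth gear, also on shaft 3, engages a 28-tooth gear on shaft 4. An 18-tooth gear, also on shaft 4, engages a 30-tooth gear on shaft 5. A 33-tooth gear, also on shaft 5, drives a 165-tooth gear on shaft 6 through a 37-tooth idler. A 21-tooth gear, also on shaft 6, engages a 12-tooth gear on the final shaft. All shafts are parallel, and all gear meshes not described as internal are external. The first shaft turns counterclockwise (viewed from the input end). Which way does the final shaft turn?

clockwise

the first shaft → shaft 2: external mesh, 1 reversal → CW.
shaft 2 → shaft 3: external mesh, 1 reversal → CCW.
shaft 3 → shaft 4: external mesh, 1 reversal → CW.
shaft 4 → shaft 5: external mesh, 1 reversal → CCW.
shaft 5 → shaft 6: driver → idler → driven is 2 external meshes, 2 reversals → CCW.
shaft 6 → the final shaft: external mesh, 1 reversal → CW.
7 reversals in total — an odd number — so the final shaft turns opposite to the first shaft.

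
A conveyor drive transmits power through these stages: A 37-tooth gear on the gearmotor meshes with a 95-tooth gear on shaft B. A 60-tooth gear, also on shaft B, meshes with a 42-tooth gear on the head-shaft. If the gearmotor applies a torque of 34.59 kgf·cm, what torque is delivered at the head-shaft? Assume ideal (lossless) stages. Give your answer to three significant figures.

62.2 kgf·cm

gear mesh 95/37 = 2.5676 → τ = 34.59·2.5676 = 88.812 kgf·cm
gear mesh 42/60 = 0.7 → τ = 88.812·0.7 = 62.169 kgf·cm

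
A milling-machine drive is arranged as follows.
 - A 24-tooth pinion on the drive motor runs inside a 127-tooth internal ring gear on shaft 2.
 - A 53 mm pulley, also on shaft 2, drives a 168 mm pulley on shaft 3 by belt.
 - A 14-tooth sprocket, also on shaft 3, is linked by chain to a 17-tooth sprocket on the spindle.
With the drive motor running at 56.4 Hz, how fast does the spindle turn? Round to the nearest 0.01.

the drive motor → shaft 2 (internal gear, 127/24): 56.4 ÷ 5.2917 = 10.658 Hz
shaft 2 → shaft 3 (belt, 168/53): 10.658 ÷ 3.1698 = 3.3624 Hz
shaft 3 → the spindle (chain, 17/14): 3.3624 ÷ 1.2143 = 2.7691 Hz

2.77 Hz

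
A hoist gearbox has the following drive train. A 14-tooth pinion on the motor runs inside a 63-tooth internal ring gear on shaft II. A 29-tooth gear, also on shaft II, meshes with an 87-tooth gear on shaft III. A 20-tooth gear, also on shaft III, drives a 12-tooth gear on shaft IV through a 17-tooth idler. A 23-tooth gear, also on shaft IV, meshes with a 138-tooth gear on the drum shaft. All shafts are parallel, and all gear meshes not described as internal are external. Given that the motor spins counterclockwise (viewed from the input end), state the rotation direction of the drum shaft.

counterclockwise

the motor → shaft II: internal mesh, same direction → CCW.
shaft II → shaft III: external mesh, 1 reversal → CW.
shaft III → shaft IV: driver → idler → driven is 2 external meshes, 2 reversals → CW.
shaft IV → the drum shaft: external mesh, 1 reversal → CCW.
4 reversals in total — an even number — so the drum shaft turns the same way as the motor.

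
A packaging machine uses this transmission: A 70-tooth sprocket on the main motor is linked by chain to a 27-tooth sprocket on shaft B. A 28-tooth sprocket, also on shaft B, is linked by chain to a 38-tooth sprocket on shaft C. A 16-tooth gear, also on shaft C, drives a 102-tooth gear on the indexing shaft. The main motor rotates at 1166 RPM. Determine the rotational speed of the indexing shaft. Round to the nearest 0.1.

chain 27/70 = 0.38571 → 1166/0.38571 = 3023 RPM
chain 38/28 = 1.3571 → 3023/1.3571 = 2227.4 RPM
gear mesh 102/16 = 6.375 → 2227.4/6.375 = 349.4 RPM

349.4 RPM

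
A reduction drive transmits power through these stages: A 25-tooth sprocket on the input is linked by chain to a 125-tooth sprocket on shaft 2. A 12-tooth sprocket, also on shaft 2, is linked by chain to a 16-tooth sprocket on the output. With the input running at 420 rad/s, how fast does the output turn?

63 rad/s

the input → shaft 2 (chain, 125/25): 420 ÷ 5 = 84 rad/s
shaft 2 → the output (chain, 16/12): 84 ÷ 1.3333 = 63 rad/s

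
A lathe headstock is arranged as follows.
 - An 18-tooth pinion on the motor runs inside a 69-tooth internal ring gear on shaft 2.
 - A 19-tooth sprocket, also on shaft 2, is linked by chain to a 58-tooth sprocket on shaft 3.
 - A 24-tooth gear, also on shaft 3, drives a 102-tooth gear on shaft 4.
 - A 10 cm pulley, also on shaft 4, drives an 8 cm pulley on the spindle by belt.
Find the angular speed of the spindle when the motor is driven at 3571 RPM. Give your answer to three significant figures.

89.8 RPM

Internal gear: ratio = 69/18 = 3.8333, so shaft 2 turns at 3571 / 3.8333 = 931.57 RPM.
Chain: ratio = 58/19 = 3.0526, so shaft 3 turns at 931.57 / 3.0526 = 305.17 RPM.
Gear mesh: ratio = 102/24 = 4.25, so shaft 4 turns at 305.17 / 4.25 = 71.804 RPM.
Belt: ratio = 8/10 = 0.8, so the spindle turns at 71.804 / 0.8 = 89.755 RPM.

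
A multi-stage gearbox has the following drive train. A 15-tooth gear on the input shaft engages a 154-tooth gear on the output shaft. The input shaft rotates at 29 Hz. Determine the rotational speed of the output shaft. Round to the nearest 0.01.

gear mesh 154/15 = 10.267 → 29/10.267 = 2.8247 Hz

2.82 Hz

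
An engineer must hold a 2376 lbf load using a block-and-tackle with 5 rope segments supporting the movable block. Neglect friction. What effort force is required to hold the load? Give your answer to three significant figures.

Block-and-tackle MA = number of supporting rope parts = 5.
Effort = load / MA = 2376 / 5 = 475.2 lbf.

475 lbf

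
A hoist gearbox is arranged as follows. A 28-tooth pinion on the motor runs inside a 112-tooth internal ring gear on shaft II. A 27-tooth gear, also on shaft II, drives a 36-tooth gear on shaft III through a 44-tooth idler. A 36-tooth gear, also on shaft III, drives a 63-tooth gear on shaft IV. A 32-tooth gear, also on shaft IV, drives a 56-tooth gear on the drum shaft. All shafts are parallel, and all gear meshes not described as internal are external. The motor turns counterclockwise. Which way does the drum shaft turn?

the motor → shaft II: internal mesh, same direction → CCW.
shaft II → shaft III: driver → idler → driven is 2 external meshes, 2 reversals → CCW.
shaft III → shaft IV: external mesh, 1 reversal → CW.
shaft IV → the drum shaft: external mesh, 1 reversal → CCW.
4 reversals in total — an even number — so the drum shaft turns the same way as the motor.

counterclockwise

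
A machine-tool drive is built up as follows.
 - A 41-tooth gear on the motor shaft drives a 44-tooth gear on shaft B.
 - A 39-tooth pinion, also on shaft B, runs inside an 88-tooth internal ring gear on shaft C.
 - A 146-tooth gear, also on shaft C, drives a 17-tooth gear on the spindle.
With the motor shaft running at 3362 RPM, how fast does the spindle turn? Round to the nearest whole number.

gear mesh 44/41 = 1.0732 → 3362/1.0732 = 3132.8 RPM
internal gear 88/39 = 2.2564 → 3132.8/2.2564 = 1388.4 RPM
gear mesh 17/146 = 0.11644 → 1388.4/0.11644 = 11924 RPM

11924 RPM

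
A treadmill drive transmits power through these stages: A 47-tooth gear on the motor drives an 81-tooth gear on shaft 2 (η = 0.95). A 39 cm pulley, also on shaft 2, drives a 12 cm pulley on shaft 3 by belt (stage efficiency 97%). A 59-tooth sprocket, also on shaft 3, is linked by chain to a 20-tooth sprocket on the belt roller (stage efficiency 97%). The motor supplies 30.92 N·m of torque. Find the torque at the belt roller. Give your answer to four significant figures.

4.968 N·m

After the gear mesh (81/47): 30.92 × 1.7234 × 0.95 = 50.623 N·m
After the belt (12/39): 50.623 × 0.30769 × 0.97 = 15.109 N·m
After the chain (20/59): 15.109 × 0.33898 × 0.97 = 4.9681 N·m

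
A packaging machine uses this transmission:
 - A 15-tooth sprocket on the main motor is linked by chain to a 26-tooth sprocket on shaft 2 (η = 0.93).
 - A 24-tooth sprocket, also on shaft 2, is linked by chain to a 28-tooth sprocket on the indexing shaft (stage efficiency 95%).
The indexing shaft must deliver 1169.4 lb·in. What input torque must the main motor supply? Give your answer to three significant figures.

655 lb·in

Overall ratio R = 1.7333 × 1.1667 = 2.0222; overall efficiency η = 0.93 × 0.95 = 0.8835.
Input torque = output torque / (R × η) = 1169.4 / (2.0222 × 0.8835) = 654.53 lb·in.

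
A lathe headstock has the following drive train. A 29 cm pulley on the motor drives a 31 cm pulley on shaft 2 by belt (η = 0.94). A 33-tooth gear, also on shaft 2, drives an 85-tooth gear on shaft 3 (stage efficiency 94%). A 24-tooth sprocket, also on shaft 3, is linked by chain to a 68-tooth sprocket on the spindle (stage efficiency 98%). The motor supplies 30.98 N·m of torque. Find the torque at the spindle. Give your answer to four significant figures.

After the belt (31/29): 30.98 × 1.069 × 0.94 = 31.13 N·m
After the gear mesh (85/33): 31.13 × 2.5758 × 0.94 = 75.371 N·m
After the chain (68/24): 75.371 × 2.8333 × 0.98 = 209.28 N·m

209.3 N·m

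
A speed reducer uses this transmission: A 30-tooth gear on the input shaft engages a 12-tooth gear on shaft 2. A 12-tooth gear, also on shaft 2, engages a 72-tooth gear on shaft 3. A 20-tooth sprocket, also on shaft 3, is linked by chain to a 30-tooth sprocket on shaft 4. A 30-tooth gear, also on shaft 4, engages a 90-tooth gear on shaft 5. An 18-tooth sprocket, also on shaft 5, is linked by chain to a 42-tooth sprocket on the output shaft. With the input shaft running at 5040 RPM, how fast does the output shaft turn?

gear mesh 12/30 = 0.4 → 5040/0.4 = 12600 RPM
gear mesh 72/12 = 6 → 12600/6 = 2100 RPM
chain 30/20 = 1.5 → 2100/1.5 = 1400 RPM
gear mesh 90/30 = 3 → 1400/3 = 466.67 RPM
chain 42/18 = 2.3333 → 466.67/2.3333 = 200 RPM

200 RPM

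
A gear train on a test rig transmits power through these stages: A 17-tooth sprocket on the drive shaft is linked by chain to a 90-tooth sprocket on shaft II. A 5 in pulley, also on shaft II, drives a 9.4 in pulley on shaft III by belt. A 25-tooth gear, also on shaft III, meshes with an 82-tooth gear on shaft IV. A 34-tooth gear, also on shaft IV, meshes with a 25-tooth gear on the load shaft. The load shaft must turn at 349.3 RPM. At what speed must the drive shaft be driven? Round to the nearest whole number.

8385 RPM

Overall ratio R = 5.2941 × 1.88 × 3.28 × 0.73529 = 24.004.
Required input speed = output speed × R = 349.3 × 24.004 = 8384.7 RPM.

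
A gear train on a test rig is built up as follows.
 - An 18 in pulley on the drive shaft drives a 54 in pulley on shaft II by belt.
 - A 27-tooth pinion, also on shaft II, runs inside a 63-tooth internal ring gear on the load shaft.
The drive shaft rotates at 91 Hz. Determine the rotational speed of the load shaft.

13 Hz

the drive shaft → shaft II (belt, 54/18): 91 ÷ 3 = 30.333 Hz
shaft II → the load shaft (internal gear, 63/27): 30.333 ÷ 2.3333 = 13 Hz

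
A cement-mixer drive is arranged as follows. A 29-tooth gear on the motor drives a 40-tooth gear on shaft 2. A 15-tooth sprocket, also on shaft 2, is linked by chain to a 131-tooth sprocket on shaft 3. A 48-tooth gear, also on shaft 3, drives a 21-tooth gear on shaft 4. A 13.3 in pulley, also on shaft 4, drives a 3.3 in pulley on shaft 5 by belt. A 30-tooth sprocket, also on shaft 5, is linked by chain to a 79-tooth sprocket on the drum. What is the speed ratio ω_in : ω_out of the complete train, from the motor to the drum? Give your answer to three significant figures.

3.44

Each stage contributes driven/driver: gear mesh 40/29 = 1.3793, chain 131/15 = 8.7333, gear mesh 21/48 = 0.4375, belt 3.3/13.3 = 0.24812, chain 79/30 = 2.6333.
Overall: 1.3793 × 8.7333 × 0.4375 × 0.24812 × 2.6333 = 3.4434.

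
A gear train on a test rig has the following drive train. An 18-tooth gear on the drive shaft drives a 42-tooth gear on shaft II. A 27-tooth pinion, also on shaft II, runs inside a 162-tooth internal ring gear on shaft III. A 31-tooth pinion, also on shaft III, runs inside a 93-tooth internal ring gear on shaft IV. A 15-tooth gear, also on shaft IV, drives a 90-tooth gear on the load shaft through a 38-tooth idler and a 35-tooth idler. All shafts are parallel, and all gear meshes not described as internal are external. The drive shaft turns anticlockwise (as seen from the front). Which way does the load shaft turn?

anticlockwise

the drive shaft → shaft II: external mesh, 1 reversal → CW.
shaft II → shaft III: internal mesh, same direction → CW.
shaft III → shaft IV: internal mesh, same direction → CW.
shaft IV → the load shaft: driver → idler → idler → driven is 3 external meshes, 3 reversals → CCW.
4 reversals in total — an even number — so the load shaft turns the same way as the drive shaft.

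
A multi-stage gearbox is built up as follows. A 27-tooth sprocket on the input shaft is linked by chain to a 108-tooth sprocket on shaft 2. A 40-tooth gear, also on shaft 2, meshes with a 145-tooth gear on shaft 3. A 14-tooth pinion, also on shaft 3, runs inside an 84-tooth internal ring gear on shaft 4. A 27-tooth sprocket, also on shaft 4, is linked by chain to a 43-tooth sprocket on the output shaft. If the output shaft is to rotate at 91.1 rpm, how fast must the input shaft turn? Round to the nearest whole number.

12622 rpm

Overall ratio R = 4 × 3.625 × 6 × 1.5926 = 138.56.
Required input speed = output speed × R = 91.1 × 138.56 = 12622 rpm.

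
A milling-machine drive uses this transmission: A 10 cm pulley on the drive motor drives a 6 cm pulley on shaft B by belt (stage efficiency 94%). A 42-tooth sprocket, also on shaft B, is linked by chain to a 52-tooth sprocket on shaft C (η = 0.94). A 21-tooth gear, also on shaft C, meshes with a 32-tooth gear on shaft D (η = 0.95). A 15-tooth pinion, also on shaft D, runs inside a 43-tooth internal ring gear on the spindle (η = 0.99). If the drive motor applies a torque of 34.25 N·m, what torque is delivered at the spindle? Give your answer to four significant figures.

After the belt (6/10): 34.25 × 0.6 × 0.94 = 19.317 N·m
After the chain (52/42): 19.317 × 1.2381 × 0.94 = 22.481 N·m
After the gear mesh (32/21): 22.481 × 1.5238 × 0.95 = 32.544 N·m
After the internal gear (43/15): 32.544 × 2.8667 × 0.99 = 92.361 N·m

92.36 N·m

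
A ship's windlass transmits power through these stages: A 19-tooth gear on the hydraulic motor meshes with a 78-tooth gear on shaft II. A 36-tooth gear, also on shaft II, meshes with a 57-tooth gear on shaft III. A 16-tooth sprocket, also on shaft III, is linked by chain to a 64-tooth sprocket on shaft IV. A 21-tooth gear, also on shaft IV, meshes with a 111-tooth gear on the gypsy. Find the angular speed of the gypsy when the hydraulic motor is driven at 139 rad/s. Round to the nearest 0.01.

gear mesh 78/19 = 4.1053 → 139/4.1053 = 33.859 rad/s
gear mesh 57/36 = 1.5833 → 33.859/1.5833 = 21.385 rad/s
chain 64/16 = 4 → 21.385/4 = 5.3462 rad/s
gear mesh 111/21 = 5.2857 → 5.3462/5.2857 = 1.0114 rad/s

1.01 rad/s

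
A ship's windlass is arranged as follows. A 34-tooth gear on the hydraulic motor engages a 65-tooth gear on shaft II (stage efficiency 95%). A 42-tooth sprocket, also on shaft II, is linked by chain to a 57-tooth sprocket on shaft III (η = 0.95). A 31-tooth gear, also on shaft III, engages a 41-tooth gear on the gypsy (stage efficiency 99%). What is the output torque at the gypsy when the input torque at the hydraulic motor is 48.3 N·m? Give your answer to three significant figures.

Gear mesh: ratio = 65/34 = 1.9118; torque at shaft II = 48.3 × 1.9118 × 0.95 = 87.721 N·m.
Chain: ratio = 57/42 = 1.3571; torque at shaft III = 87.721 × 1.3571 × 0.95 = 113.1 N·m.
Gear mesh: ratio = 41/31 = 1.3226; torque at the gypsy = 113.1 × 1.3226 × 0.99 = 148.09 N·m.

148 N·m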